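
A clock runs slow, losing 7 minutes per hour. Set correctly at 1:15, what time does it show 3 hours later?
For every 60 true minutes, the faulty clock advances 60 - 7 = 53 minutes.
True elapsed: 3 hours = 180 minutes.
Faulty clock advances: 180 x 53/60 = 159 minutes (drift: 21 minutes behind).
Shown time: 1:15 + 159 minutes = 3:54.

Final answer: 3:54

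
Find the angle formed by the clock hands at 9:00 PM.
Hour hand position: 9 x 30 + 0 x 0.5 = 270 degrees
Minute hand position: 0 x 6 = 0 degrees
Difference: |270 - 0| = 270 degrees
Since 270 > 180, the smaller angle is 360 - 270 = 90 degrees

Final answer: 90 degrees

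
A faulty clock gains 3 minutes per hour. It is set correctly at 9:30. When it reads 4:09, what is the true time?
For every 60 true minutes, the faulty clock advances 63 minutes, so 1 faulty-clock minute corresponds to 60/63 true minutes.
From 9:30 to 4:09 on the faulty dial is 399 minutes.
True elapsed: 399 x 60/63 = 380 minutes = 6 hours and 20 minutes.
True time: 9:30 + 6 hours and 20 minutes = 3:50.

Final answer: 3:50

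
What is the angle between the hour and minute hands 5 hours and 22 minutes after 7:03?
First find the time 5 hours and 22 minutes after 7:03.
Total minutes: 7 x 60 + 3 + 5 x 60 + 22 = 745.
745 mod 720 = 25 minutes = 12:25.
Now compute the angle at 12:25:
Hour hand: 0 x 30 + 25 x 0.5 = 12.5 degrees
Minute hand: 25 x 6 = 150 degrees
Difference: |12.5 - 150| = 137.5 degrees
The angle is 137.5 degrees

Final answer: 137.5 degrees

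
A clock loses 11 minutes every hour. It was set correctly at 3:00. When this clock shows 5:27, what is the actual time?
For every 60 true minutes, the faulty clock advances 49 minutes, so 1 faulty-clock minute corresponds to 60/49 true minutes.
From 3:00 to 5:27 on the faulty dial is 147 minutes.
True elapsed: 147 x 60/49 = 180 minutes = 3 hours.
True time: 3:00 + 3 hours = 6:00.

Final answer: 6:00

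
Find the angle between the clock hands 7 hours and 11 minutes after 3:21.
First find the time 7 hours and 11 minutes after 3:21.
Total minutes: 3 x 60 + 21 + 7 x 60 + 11 = 632.
632 mod 720 = 632 minutes = 10:32.
Now compute the angle at 10:32:
Hour hand: 10 x 30 + 32 x 0.5 = 316 degrees
Minute hand: 32 x 6 = 192 degrees
Difference: |316 - 192| = 124 degrees
The angle is 124 degrees

Final answer: 124 degrees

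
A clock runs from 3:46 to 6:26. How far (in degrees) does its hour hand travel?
The hour hand moves 0.5 degrees per minute.
Time elapsed: 6:26 - 3:46 = 160 minutes
Angular displacement: 160 x 0.5 = 80 degrees

Final answer: 80 degrees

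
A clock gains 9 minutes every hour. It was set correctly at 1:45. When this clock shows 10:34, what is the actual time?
For every 60 true minutes, the faulty clock advances 69 minutes, so 1 faulty-clock minute corresponds to 60/69 true minutes.
From 1:45 to 10:34 on the faulty dial is 529 minutes.
True elapsed: 529 x 60/69 = 460 minutes = 7 hours and 40 minutes.
True time: 1:45 + 7 hours and 40 minutes = 9:25.

Final answer: 9:25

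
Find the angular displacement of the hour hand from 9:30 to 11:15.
The hour hand moves 0.5 degrees per minute.
Time elapsed: 11:15 - 9:30 = 105 minutes
Angular displacement: 105 x 0.5 = 52.5 degrees

Final answer: 52.5 degrees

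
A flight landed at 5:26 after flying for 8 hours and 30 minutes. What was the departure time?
Starting time: 5:26 = 326 total minutes past 12:00
Subtracting: 8 hours and 30 minutes = 510 minutes
326 - 510 = -184 (negative, add 12 hours = 720) = 536 minutes
= 8 hours and 56 minutes past 12:00 = 8:56

Final answer: 8:56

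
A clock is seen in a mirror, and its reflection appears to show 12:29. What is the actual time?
Reflection across the vertical (12-6) axis maps a hand at angle A degrees to (360 - A) degrees, which sends a reading of T minutes past 12:00 to (720 - T) minutes past 12:00.
Mirror reads 12:29 = 29 minutes past 12:00.
Actual time: (720 - 29) mod 720 = 691 minutes = 11:31.

Final answer: 11:31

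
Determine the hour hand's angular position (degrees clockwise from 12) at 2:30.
The hour hand moves 30 degrees per hour and 0.5 degrees per minute.
At 2:30: (2) x 30 + 30 x 0.5 = 60 + 15 = 75 degrees

Final answer: 75 degrees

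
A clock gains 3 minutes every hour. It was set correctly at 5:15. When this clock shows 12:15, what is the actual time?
For every 60 true minutes, the faulty clock advances 63 minutes, so 1 faulty-clock minute corresponds to 60/63 true minutes.
From 5:15 to 12:15 on the faulty dial is 420 minutes.
True elapsed: 420 x 60/63 = 400 minutes = 6 hours and 40 minutes.
True time: 5:15 + 6 hours and 40 minutes = 11:55.

Final answer: 11:55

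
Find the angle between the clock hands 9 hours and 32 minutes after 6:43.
First find the time 9 hours and 32 minutes after 6:43.
Total minutes: 6 x 60 + 43 + 9 x 60 + 32 = 975.
975 mod 720 = 255 minutes = 4:15.
Now compute the angle at 4:15:
Hour hand: 4 x 30 + 15 x 0.5 = 127.5 degrees
Minute hand: 15 x 6 = 90 degrees
Difference: |127.5 - 90| = 37.5 degrees
The angle is 37.5 degrees

Final answer: 37.5 degrees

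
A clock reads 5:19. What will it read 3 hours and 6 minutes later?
Starting time: 5:19
Adding 6 minutes to 19 minutes: 19 + 6 = 25 minutes
Adding 3 hours: 5 + 3 = 8
Final time: 8:25

Final answer: 8:25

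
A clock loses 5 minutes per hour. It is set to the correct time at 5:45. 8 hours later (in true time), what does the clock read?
For every 60 true minutes, the faulty clock advances 60 - 5 = 55 minutes.
True elapsed: 8 hours = 480 minutes.
Faulty clock advances: 480 x 55/60 = 440 minutes (drift: 40 minutes behind).
Shown time: 5:45 + 440 minutes = 1:05.

Final answer: 1:05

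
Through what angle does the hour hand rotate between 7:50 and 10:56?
The hour hand moves 0.5 degrees per minute.
Time elapsed: 10:56 - 7:50 = 186 minutes
Angular displacement: 186 x 0.5 = 93 degrees

Final answer: 93 degrees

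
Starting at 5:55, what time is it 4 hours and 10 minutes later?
Starting time: 5:55
Adding 10 minutes to 55 minutes: 55 + 10 = 65 minutes = 1 hour and 5 minutes
Adding 4 hours: 5 + 4 + 1 (carry) = 10
Final time: 10:05

Final answer: 10:05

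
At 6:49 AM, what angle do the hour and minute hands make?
Hour hand position: 6 x 30 + 49 x 0.5 = 204.5 degrees
Minute hand position: 49 x 6 = 294 degrees
Difference: |204.5 - 294| = 89.5 degrees
The angle between the hands is 89.5 degrees

Final answer: 89.5 degrees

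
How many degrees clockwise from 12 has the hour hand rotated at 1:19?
The hour hand moves 30 degrees per hour and 0.5 degrees per minute.
At 1:19: (1) x 30 + 19 x 0.5 = 30 + 9.5 = 39.5 degrees

Final answer: 39.5 degrees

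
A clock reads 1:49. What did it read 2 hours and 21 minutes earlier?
Starting time: 1:49 = 109 total minutes past 12:00
Subtracting: 2 hours and 21 minutes = 141 minutes
109 - 141 = -32 (negative, add 12 hours = 720) = 688 minutes
= 11 hours and 28 minutes past 12:00 = 11:28

Final answer: 11:28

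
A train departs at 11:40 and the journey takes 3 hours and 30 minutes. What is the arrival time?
Starting time: 11:40
Adding 30 minutes to 40 minutes: 40 + 30 = 70 minutes = 1 hour and 10 minutes
Adding 3 hours: 11 + 3 + 1 (carry) = 15 - 12 = 3
Final time: 3:10

Final answer: 3:10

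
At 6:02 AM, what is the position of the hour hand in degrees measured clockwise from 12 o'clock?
The hour hand moves 30 degrees per hour and 0.5 degrees per minute.
At 6:02: (6) x 30 + 2 x 0.5 = 180 + 1 = 181 degrees

Final answer: 181 degrees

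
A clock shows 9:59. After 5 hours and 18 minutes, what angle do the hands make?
First find the time 5 hours and 18 minutes after 9:59.
Total minutes: 9 x 60 + 59 + 5 x 60 + 18 = 917.
917 mod 720 = 197 minutes = 3:17.
Now compute the angle at 3:17:
Hour hand: 3 x 30 + 17 x 0.5 = 98.5 degrees
Minute hand: 17 x 6 = 102 degrees
Difference: |98.5 - 102| = 3.5 degrees
The angle is 3.5 degrees

Final answer: 3.5 degrees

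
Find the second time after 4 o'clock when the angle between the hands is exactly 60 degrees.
At t minutes past 4:00, the hour hand is at 30 x 4 + 0.5t degrees and the minute hand is at 6t degrees.
The smaller angle between them is 60 degrees when |30H - 5.5t| = 60 or |30H - 5.5t| = 300.
With H = 4, solve 30 x 4 - 5.5t = +/- target for each target:
  t = (30 x 4 - 60) / 5.5 = 10.91
  t = (30 x 4 + 60) / 5.5 = 32.73
  t = (30 x 4 - 300) / 5.5 = -32.73 (outside (0, 60))
  t = (30 x 4 + 300) / 5.5 = 76.36 (outside (0, 60))
Valid solutions in (0, 60): {10.91, 32.73} minutes.
The second occurrence is t = 32.73 minutes.
The hands form a 60-degree angle at 32.73 minutes past 4:00.

Final answer: 32.73 minutes past 4:00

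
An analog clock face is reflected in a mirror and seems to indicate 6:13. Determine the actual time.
Reflection across the vertical (12-6) axis maps a hand at angle A degrees to (360 - A) degrees, which sends a reading of T minutes past 12:00 to (720 - T) minutes past 12:00.
Mirror reads 6:13 = 373 minutes past 12:00.
Actual time: (720 - 373) mod 720 = 347 minutes = 5:47.

Final answer: 5:47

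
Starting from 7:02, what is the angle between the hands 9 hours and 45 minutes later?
First find the time 9 hours and 45 minutes after 7:02.
Total minutes: 7 x 60 + 2 + 9 x 60 + 45 = 1007.
1007 mod 720 = 287 minutes = 4:47.
Now compute the angle at 4:47:
Hour hand: 4 x 30 + 47 x 0.5 = 143.5 degrees
Minute hand: 47 x 6 = 282 degrees
Difference: |143.5 - 282| = 138.5 degrees
The angle is 138.5 degrees

Final answer: 138.5 degrees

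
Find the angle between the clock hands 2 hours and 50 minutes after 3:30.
First find the time 2 hours and 50 minutes after 3:30.
Total minutes: 3 x 60 + 30 + 2 x 60 + 50 = 380.
380 mod 720 = 380 minutes = 6:20.
Now compute the angle at 6:20:
Hour hand: 6 x 30 + 20 x 0.5 = 190 degrees
Minute hand: 20 x 6 = 120 degrees
Difference: |190 - 120| = 70 degrees
The angle is 70 degrees

Final answer: 70 degrees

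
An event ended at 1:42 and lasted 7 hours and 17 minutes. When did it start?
Starting time: 1:42 = 102 total minutes past 12:00
Subtracting: 7 hours and 17 minutes = 437 minutes
102 - 437 = -335 (negative, add 12 hours = 720) = 385 minutes
= 6 hours and 25 minutes past 12:00 = 6:25

Final answer: 6:25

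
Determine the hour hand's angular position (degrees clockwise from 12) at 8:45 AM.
The hour hand moves 30 degrees per hour and 0.5 degrees per minute.
At 8:45: (8) x 30 + 45 x 0.5 = 240 + 22.5 = 262.5 degrees

Final answer: 262.5 degrees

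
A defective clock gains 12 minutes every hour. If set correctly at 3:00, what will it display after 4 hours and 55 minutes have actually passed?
For every 60 true minutes, the faulty clock advances 60 + 12 = 72 minutes.
True elapsed: 4 hours and 55 minutes = 295 minutes.
Faulty clock advances: 295 x 72/60 = 354 minutes (drift: 59 minutes ahead).
Shown time: 3:00 + 354 minutes = 8:54.

Final answer: 8:54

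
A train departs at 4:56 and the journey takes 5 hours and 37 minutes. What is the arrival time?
Starting time: 4:56
Adding 37 minutes to 56 minutes: 56 + 37 = 93 minutes = 1 hour and 33 minutes
Adding 5 hours: 4 + 5 + 1 (carry) = 10
Final time: 10:33

Final answer: 10:33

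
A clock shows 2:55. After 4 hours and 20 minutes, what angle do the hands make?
First find the time 4 hours and 20 minutes after 2:55.
Total minutes: 2 x 60 + 55 + 4 x 60 + 20 = 435.
435 mod 720 = 435 minutes = 7:15.
Now compute the angle at 7:15:
Hour hand: 7 x 30 + 15 x 0.5 = 217.5 degrees
Minute hand: 15 x 6 = 90 degrees
Difference: |217.5 - 90| = 127.5 degrees
The angle is 127.5 degrees

Final answer: 127.5 degrees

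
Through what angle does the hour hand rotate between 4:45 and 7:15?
The hour hand moves 0.5 degrees per minute.
Time elapsed: 7:15 - 4:45 = 150 minutes
Angular displacement: 150 x 0.5 = 75 degrees

Final answer: 75 degrees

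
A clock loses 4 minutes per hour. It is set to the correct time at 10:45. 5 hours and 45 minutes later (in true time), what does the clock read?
For every 60 true minutes, the faulty clock advances 60 - 4 = 56 minutes.
True elapsed: 5 hours and 45 minutes = 345 minutes.
Faulty clock advances: 345 x 56/60 = 322 minutes (drift: 23 minutes behind).
Shown time: 10:45 + 322 minutes = 4:07.

Final answer: 4:07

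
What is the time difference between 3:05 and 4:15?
From 3:05 to 4:15:
(4 x 60 + 15) - (3 x 60 + 5) = 255 - 185 = 70 minutes
= 1 hour and 10 minutes

Final answer: 1 hour and 10 minutes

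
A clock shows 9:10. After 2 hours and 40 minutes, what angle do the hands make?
First find the time 2 hours and 40 minutes after 9:10.
Total minutes: 9 x 60 + 10 + 2 x 60 + 40 = 710.
710 mod 720 = 710 minutes = 11:50.
Now compute the angle at 11:50:
Hour hand: 11 x 30 + 50 x 0.5 = 355 degrees
Minute hand: 50 x 6 = 300 degrees
Difference: |355 - 300| = 55 degrees
The angle is 55 degrees

Final answer: 55 degrees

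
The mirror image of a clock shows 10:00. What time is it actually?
Reflection across the vertical (12-6) axis maps a hand at angle A degrees to (360 - A) degrees, which sends a reading of T minutes past 12:00 to (720 - T) minutes past 12:00.
Mirror reads 10:00 = 600 minutes past 12:00.
Actual time: (720 - 600) mod 720 = 120 minutes = 2:00.

Final answer: 2:00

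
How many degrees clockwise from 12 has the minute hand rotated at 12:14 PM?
The minute hand moves 6 degrees per minute.
At 12:14: 14 x 6 = 84 degrees

Final answer: 84 degrees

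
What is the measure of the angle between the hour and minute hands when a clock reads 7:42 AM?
Hour hand position: 7 x 30 + 42 x 0.5 = 231 degrees
Minute hand position: 42 x 6 = 252 degrees
Difference: |231 - 252| = 21 degrees
The angle between the hands is 21 degrees

Final answer: 21 degrees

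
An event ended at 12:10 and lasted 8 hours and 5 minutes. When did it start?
Starting time: 12:10 = 10 total minutes past 12:00
Subtracting: 8 hours and 5 minutes = 485 minutes
10 - 485 = -475 (negative, add 12 hours = 720) = 245 minutes
= 4 hours and 5 minutes past 12:00 = 4:05

Final answer: 4:05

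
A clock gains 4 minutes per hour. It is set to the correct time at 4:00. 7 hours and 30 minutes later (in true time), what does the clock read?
For every 60 true minutes, the faulty clock advances 60 + 4 = 64 minutes.
True elapsed: 7 hours and 30 minutes = 450 minutes.
Faulty clock advances: 450 x 64/60 = 480 minutes (drift: 30 minutes ahead).
Shown time: 4:00 + 480 minutes = 12:00.

Final answer: 12:00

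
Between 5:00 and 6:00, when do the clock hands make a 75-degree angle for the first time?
At t minutes past 5:00, the hour hand is at 30 x 5 + 0.5t degrees and the minute hand is at 6t degrees.
The smaller angle between them is 75 degrees when |30H - 5.5t| = 75 or |30H - 5.5t| = 285.
With H = 5, solve 30 x 5 - 5.5t = +/- target for each target:
  t = (30 x 5 - 75) / 5.5 = 13.64
  t = (30 x 5 + 75) / 5.5 = 40.91
  t = (30 x 5 - 285) / 5.5 = -24.55 (outside (0, 60))
  t = (30 x 5 + 285) / 5.5 = 79.09 (outside (0, 60))
Valid solutions in (0, 60): {13.64, 40.91} minutes.
The first occurrence is t = 13.64 minutes.
The hands form a 75-degree angle at 13.64 minutes past 5:00.

Final answer: 13.64 minutes past 5:00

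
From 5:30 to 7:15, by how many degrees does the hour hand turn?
The hour hand moves 0.5 degrees per minute.
Time elapsed: 7:15 - 5:30 = 105 minutes
Angular displacement: 105 x 0.5 = 52.5 degrees

Final answer: 52.5 degrees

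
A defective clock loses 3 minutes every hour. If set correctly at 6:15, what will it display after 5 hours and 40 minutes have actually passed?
For every 60 true minutes, the faulty clock advances 60 - 3 = 57 minutes.
True elapsed: 5 hours and 40 minutes = 340 minutes.
Faulty clock advances: 340 x 57/60 = 323 minutes (drift: 17 minutes behind).
Shown time: 6:15 + 323 minutes = 11:38.

Final answer: 11:38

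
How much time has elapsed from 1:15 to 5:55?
From 1:15 to 5:55:
(5 x 60 + 55) - (1 x 60 + 15) = 355 - 75 = 280 minutes
= 4 hours and 40 minutes

Final answer: 4 hours and 40 minutes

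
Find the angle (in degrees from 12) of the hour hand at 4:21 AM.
The hour hand moves 30 degrees per hour and 0.5 degrees per minute.
At 4:21: (4) x 30 + 21 x 0.5 = 120 + 10.5 = 130.5 degrees

Final answer: 130.5 degrees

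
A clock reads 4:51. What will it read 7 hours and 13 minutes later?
Starting time: 4:51
Adding 13 minutes to 51 minutes: 51 + 13 = 64 minutes = 1 hour and 4 minutes
Adding 7 hours: 4 + 7 + 1 (carry) = 12
Final time: 12:04

Final answer: 12:04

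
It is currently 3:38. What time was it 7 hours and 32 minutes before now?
Starting time: 3:38 = 218 total minutes past 12:00
Subtracting: 7 hours and 32 minutes = 452 minutes
218 - 452 = -234 (negative, add 12 hours = 720) = 486 minutes
= 8 hours and 6 minutes past 12:00 = 8:06

Final answer: 8:06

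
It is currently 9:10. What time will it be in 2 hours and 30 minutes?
Starting time: 9:10
Adding 30 minutes to 10 minutes: 10 + 30 = 40 minutes
Adding 2 hours: 9 + 2 = 11
Final time: 11:40

Final answer: 11:40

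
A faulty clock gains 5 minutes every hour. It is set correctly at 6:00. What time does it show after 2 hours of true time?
For every 60 true minutes, the faulty clock advances 60 + 5 = 65 minutes.
True elapsed: 2 hours = 120 minutes.
Faulty clock advances: 120 x 65/60 = 130 minutes (drift: 10 minutes ahead).
Shown time: 6:00 + 130 minutes = 8:10.

Final answer: 8:10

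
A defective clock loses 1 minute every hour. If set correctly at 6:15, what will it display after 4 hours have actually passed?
For every 60 true minutes, the faulty clock advances 60 - 1 = 59 minutes.
True elapsed: 4 hours = 240 minutes.
Faulty clock advances: 240 x 59/60 = 236 minutes (drift: 4 minutes behind).
Shown time: 6:15 + 236 minutes = 10:11.

Final answer: 10:11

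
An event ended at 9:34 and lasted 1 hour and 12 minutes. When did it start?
Starting time: 9:34 = 574 total minutes past 12:00
Subtracting: 1 hour and 12 minutes = 72 minutes
574 - 72 = 502 minutes
= 8 hours and 22 minutes past 12:00 = 8:22

Final answer: 8:22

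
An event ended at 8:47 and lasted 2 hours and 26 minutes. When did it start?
Starting time: 8:47 = 527 total minutes past 12:00
Subtracting: 2 hours and 26 minutes = 146 minutes
527 - 146 = 381 minutes
= 6 hours and 21 minutes past 12:00 = 6:21

Final answer: 6:21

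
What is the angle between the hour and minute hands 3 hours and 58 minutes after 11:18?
First find the time 3 hours and 58 minutes after 11:18.
Total minutes: 11 x 60 + 18 + 3 x 60 + 58 = 916.
916 mod 720 = 196 minutes = 3:16.
Now compute the angle at 3:16:
Hour hand: 3 x 30 + 16 x 0.5 = 98 degrees
Minute hand: 16 x 6 = 96 degrees
Difference: |98 - 96| = 2 degrees
The angle is 2 degrees

Final answer: 2 degrees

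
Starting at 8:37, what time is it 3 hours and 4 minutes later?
Starting time: 8:37
Adding 4 minutes to 37 minutes: 37 + 4 = 41 minutes
Adding 3 hours: 8 + 3 = 11
Final time: 11:41

Final answer: 11:41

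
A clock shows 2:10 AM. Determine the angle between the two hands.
Hour hand position: 2 x 30 + 10 x 0.5 = 65 degrees
Minute hand position: 10 x 6 = 60 degrees
Difference: |65 - 60| = 5 degrees
The angle between the hands is 5 degrees

Final answer: 5 degrees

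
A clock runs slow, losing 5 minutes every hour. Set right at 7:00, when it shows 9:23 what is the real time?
For every 60 true minutes, the faulty clock advances 55 minutes, so 1 faulty-clock minute corresponds to 60/55 true minutes.
From 7:00 to 9:23 on the faulty dial is 143 minutes.
True elapsed: 143 x 60/55 = 156 minutes = 2 hours and 36 minutes.
True time: 7:00 + 2 hours and 36 minutes = 9:36.

Final answer: 9:36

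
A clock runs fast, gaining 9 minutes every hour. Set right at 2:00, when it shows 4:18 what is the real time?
For every 60 true minutes, the faulty clock advances 69 minutes, so 1 faulty-clock minute corresponds to 60/69 true minutes.
From 2:00 to 4:18 on the faulty dial is 138 minutes.
True elapsed: 138 x 60/69 = 120 minutes = 2 hours.
True time: 2:00 + 2 hours = 4:00.

Final answer: 4:00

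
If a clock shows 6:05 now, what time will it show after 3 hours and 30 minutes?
Starting time: 6:05
Adding 30 minutes to 5 minutes: 5 + 30 = 35 minutes
Adding 3 hours: 6 + 3 = 9
Final time: 9:35

Final answer: 9:35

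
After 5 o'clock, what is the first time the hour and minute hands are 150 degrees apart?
At t minutes past 5:00, the hour hand is at 30 x 5 + 0.5t degrees and the minute hand is at 6t degrees.
The smaller angle between them is 150 degrees when |30H - 5.5t| = 150 or |30H - 5.5t| = 210.
With H = 5, solve 30 x 5 - 5.5t = +/- target for each target:
  t = (30 x 5 - 150) / 5.5 = 0 (outside (0, 60))
  t = (30 x 5 + 150) / 5.5 = 54.55
  t = (30 x 5 - 210) / 5.5 = -10.91 (outside (0, 60))
  t = (30 x 5 + 210) / 5.5 = 65.45 (outside (0, 60))
Valid solutions in (0, 60): {54.55} minutes.
The first occurrence is t = 54.55 minutes.
The hands form a 150-degree angle at 54.55 minutes past 5:00.

Final answer: 54.55 minutes past 5:00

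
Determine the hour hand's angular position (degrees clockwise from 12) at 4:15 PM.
The hour hand moves 30 degrees per hour and 0.5 degrees per minute.
At 4:15: (4) x 30 + 15 x 0.5 = 120 + 7.5 = 127.5 degrees

Final answer: 127.5 degrees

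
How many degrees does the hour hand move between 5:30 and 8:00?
The hour hand moves 0.5 degrees per minute.
Time elapsed: 8:00 - 5:30 = 150 minutes
Angular displacement: 150 x 0.5 = 75 degrees

Final answer: 75 degrees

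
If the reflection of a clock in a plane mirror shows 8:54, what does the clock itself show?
Reflection across the vertical (12-6) axis maps a hand at angle A degrees to (360 - A) degrees, which sends a reading of T minutes past 12:00 to (720 - T) minutes past 12:00.
Mirror reads 8:54 = 534 minutes past 12:00.
Actual time: (720 - 534) mod 720 = 186 minutes = 3:06.

Final answer: 3:06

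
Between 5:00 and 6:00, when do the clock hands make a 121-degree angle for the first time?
At t minutes past 5:00, the hour hand is at 30 x 5 + 0.5t degrees and the minute hand is at 6t degrees.
The smaller angle between them is 121 degrees when |30H - 5.5t| = 121 or |30H - 5.5t| = 239.
With H = 5, solve 30 x 5 - 5.5t = +/- target for each target:
  t = (30 x 5 - 121) / 5.5 = 5.27
  t = (30 x 5 + 121) / 5.5 = 49.27
  t = (30 x 5 - 239) / 5.5 = -16.18 (outside (0, 60))
  t = (30 x 5 + 239) / 5.5 = 70.73 (outside (0, 60))
Valid solutions in (0, 60): {5.27, 49.27} minutes.
The first occurrence is t = 5.27 minutes.
The hands form a 121-degree angle at 5.27 minutes past 5:00.

Final answer: 5.27 minutes past 5:00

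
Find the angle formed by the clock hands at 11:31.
Hour hand position: 11 x 30 + 31 x 0.5 = 345.5 degrees
Minute hand position: 31 x 6 = 186 degrees
Difference: |345.5 - 186| = 159.5 degrees
The angle between the hands is 159.5 degrees

Final answer: 159.5 degrees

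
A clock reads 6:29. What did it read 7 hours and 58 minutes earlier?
Starting time: 6:29 = 389 total minutes past 12:00
Subtracting: 7 hours and 58 minutes = 478 minutes
389 - 478 = -89 (negative, add 12 hours = 720) = 631 minutes
= 10 hours and 31 minutes past 12:00 = 10:31

Final answer: 10:31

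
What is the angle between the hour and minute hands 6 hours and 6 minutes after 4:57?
First find the time 6 hours and 6 minutes after 4:57.
Total minutes: 4 x 60 + 57 + 6 x 60 + 6 = 663.
663 mod 720 = 663 minutes = 11:03.
Now compute the angle at 11:03:
Hour hand: 11 x 30 + 3 x 0.5 = 331.5 degrees
Minute hand: 3 x 6 = 18 degrees
Difference: |331.5 - 18| = 313.5 degrees
Smaller angle: 360 - 313.5 = 46.5 degrees

Final answer: 46.5 degrees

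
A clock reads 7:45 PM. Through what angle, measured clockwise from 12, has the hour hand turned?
The hour hand moves 30 degrees per hour and 0.5 degrees per minute.
At 7:45: (7) x 30 + 45 x 0.5 = 210 + 22.5 = 232.5 degrees

Final answer: 232.5 degrees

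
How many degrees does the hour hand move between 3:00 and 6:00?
The hour hand moves 0.5 degrees per minute.
Time elapsed: 6:00 - 3:00 = 180 minutes
Angular displacement: 180 x 0.5 = 90 degrees

Final answer: 90 degrees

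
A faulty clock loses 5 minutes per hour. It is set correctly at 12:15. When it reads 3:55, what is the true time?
For every 60 true minutes, the faulty clock advances 55 minutes, so 1 faulty-clock minute corresponds to 60/55 true minutes.
From 12:15 to 3:55 on the faulty dial is 220 minutes.
True elapsed: 220 x 60/55 = 240 minutes = 4 hours.
True time: 12:15 + 4 hours = 4:15.

Final answer: 4:15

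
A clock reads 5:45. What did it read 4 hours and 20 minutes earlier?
Starting time: 5:45 = 345 total minutes past 12:00
Subtracting: 4 hours and 20 minutes = 260 minutes
345 - 260 = 85 minutes
= 1 hour and 25 minutes past 12:00 = 1:25

Final answer: 1:25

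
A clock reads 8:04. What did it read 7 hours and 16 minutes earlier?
Starting time: 8:04 = 484 total minutes past 12:00
Subtracting: 7 hours and 16 minutes = 436 minutes
484 - 436 = 48 minutes
= 48 minutes past 12:00 = 12:48

Final answer: 12:48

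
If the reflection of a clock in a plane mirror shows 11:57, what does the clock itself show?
Reflection across the vertical (12-6) axis maps a hand at angle A degrees to (360 - A) degrees, which sends a reading of T minutes past 12:00 to (720 - T) minutes past 12:00.
Mirror reads 11:57 = 717 minutes past 12:00.
Actual time: (720 - 717) mod 720 = 3 minutes = 12:03.

Final answer: 12:03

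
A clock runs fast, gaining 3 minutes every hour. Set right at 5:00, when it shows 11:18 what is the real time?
For every 60 true minutes, the faulty clock advances 63 minutes, so 1 faulty-clock minute corresponds to 60/63 true minutes.
From 5:00 to 11:18 on the faulty dial is 378 minutes.
True elapsed: 378 x 60/63 = 360 minutes = 6 hours.
True time: 5:00 + 6 hours = 11:00.

Final answer: 11:00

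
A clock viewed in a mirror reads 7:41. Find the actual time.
Reflection across the vertical (12-6) axis maps a hand at angle A degrees to (360 - A) degrees, which sends a reading of T minutes past 12:00 to (720 - T) minutes past 12:00.
Mirror reads 7:41 = 461 minutes past 12:00.
Actual time: (720 - 461) mod 720 = 259 minutes = 4:19.

Final answer: 4:19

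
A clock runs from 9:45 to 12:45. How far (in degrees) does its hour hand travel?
The hour hand moves 0.5 degrees per minute.
Time elapsed: 12:45 - 9:45 = 180 minutes
Angular displacement: 180 x 0.5 = 90 degrees

Final answer: 90 degrees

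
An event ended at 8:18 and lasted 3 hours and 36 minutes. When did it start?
Starting time: 8:18 = 498 total minutes past 12:00
Subtracting: 3 hours and 36 minutes = 216 minutes
498 - 216 = 282 minutes
= 4 hours and 42 minutes past 12:00 = 4:42

Final answer: 4:42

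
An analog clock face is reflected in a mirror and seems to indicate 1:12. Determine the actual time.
Reflection across the vertical (12-6) axis maps a hand at angle A degrees to (360 - A) degrees, which sends a reading of T minutes past 12:00 to (720 - T) minutes past 12:00.
Mirror reads 1:12 = 72 minutes past 12:00.
Actual time: (720 - 72) mod 720 = 648 minutes = 10:48.

Final answer: 10:48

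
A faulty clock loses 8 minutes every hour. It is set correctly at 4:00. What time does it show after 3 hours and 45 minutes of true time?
For every 60 true minutes, the faulty clock advances 60 - 8 = 52 minutes.
True elapsed: 3 hours and 45 minutes = 225 minutes.
Faulty clock advances: 225 x 52/60 = 195 minutes (drift: 30 minutes behind).
Shown time: 4:00 + 195 minutes = 7:15.

Final answer: 7:15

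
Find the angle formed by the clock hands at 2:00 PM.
Hour hand position: 2 x 30 + 0 x 0.5 = 60 degrees
Minute hand position: 0 x 6 = 0 degrees
Difference: |60 - 0| = 60 degrees
The angle between the hands is 60 degrees

Final answer: 60 degrees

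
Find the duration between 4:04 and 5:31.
From 4:04 to 5:31:
(5 x 60 + 31) - (4 x 60 + 4) = 331 - 244 = 87 minutes
= 1 hour and 27 minutes

Final answer: 1 hour and 27 minutes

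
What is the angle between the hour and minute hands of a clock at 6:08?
Hour hand position: 6 x 30 + 8 x 0.5 = 184 degrees
Minute hand position: 8 x 6 = 48 degrees
Difference: |184 - 48| = 136 degrees
The angle between the hands is 136 degrees

Final answer: 136 degrees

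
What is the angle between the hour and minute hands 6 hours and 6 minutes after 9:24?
First find the time 6 hours and 6 minutes after 9:24.
Total minutes: 9 x 60 + 24 + 6 x 60 + 6 = 930.
930 mod 720 = 210 minutes = 3:30.
Now compute the angle at 3:30:
Hour hand: 3 x 30 + 30 x 0.5 = 105 degrees
Minute hand: 30 x 6 = 180 degrees
Difference: |105 - 180| = 75 degrees
The angle is 75 degrees

Final answer: 75 degrees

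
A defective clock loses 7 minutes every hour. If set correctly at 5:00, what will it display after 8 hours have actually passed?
For every 60 true minutes, the faulty clock advances 60 - 7 = 53 minutes.
True elapsed: 8 hours = 480 minutes.
Faulty clock advances: 480 x 53/60 = 424 minutes (drift: 56 minutes behind).
Shown time: 5:00 + 424 minutes = 12:04.

Final answer: 12:04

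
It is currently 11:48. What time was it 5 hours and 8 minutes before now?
Starting time: 11:48 = 708 total minutes past 12:00
Subtracting: 5 hours and 8 minutes = 308 minutes
708 - 308 = 400 minutes
= 6 hours and 40 minutes past 12:00 = 6:40

Final answer: 6:40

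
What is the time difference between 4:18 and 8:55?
From 4:18 to 8:55:
(8 x 60 + 55) - (4 x 60 + 18) = 535 - 258 = 277 minutes
= 4 hours and 37 minutes

Final answer: 4 hours and 37 minutes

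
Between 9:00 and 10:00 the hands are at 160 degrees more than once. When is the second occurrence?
At t minutes past 9:00, the hour hand is at 30 x 9 + 0.5t degrees and the minute hand is at 6t degrees.
The smaller angle between them is 160 degrees when |30H - 5.5t| = 160 or |30H - 5.5t| = 200.
With H = 9, solve 30 x 9 - 5.5t = +/- target for each target:
  t = (30 x 9 - 160) / 5.5 = 20
  t = (30 x 9 + 160) / 5.5 = 78.18 (outside (0, 60))
  t = (30 x 9 - 200) / 5.5 = 12.73
  t = (30 x 9 + 200) / 5.5 = 85.45 (outside (0, 60))
Valid solutions in (0, 60): {12.73, 20} minutes.
The second occurrence is t = 20 minutes.
The hands form a 160-degree angle at 20 minutes past 9:00.

Final answer: 20 minutes past 9:00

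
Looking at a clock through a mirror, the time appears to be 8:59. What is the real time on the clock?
Reflection across the vertical (12-6) axis maps a hand at angle A degrees to (360 - A) degrees, which sends a reading of T minutes past 12:00 to (720 - T) minutes past 12:00.
Mirror reads 8:59 = 539 minutes past 12:00.
Actual time: (720 - 539) mod 720 = 181 minutes = 3:01.

Final answer: 3:01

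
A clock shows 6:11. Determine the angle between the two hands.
Hour hand position: 6 x 30 + 11 x 0.5 = 185.5 degrees
Minute hand position: 11 x 6 = 66 degrees
Difference: |185.5 - 66| = 119.5 degrees
The angle between the hands is 119.5 degrees

Final answer: 119.5 degrees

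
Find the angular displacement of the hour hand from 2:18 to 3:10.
The hour hand moves 0.5 degrees per minute.
Time elapsed: 3:10 - 2:18 = 52 minutes
Angular displacement: 52 x 0.5 = 26 degrees

Final answer: 26 degrees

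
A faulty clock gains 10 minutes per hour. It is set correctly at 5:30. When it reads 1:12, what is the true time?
For every 60 true minutes, the faulty clock advances 70 minutes, so 1 faulty-clock minute corresponds to 60/70 true minutes.
From 5:30 to 1:12 on the faulty dial is 462 minutes.
True elapsed: 462 x 60/70 = 396 minutes = 6 hours and 36 minutes.
True time: 5:30 + 6 hours and 36 minutes = 12:06.

Final answer: 12:06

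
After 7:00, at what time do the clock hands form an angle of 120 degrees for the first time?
At t minutes past 7:00, the hour hand is at 30 x 7 + 0.5t degrees and the minute hand is at 6t degrees.
The smaller angle between them is 120 degrees when |30H - 5.5t| = 120 or |30H - 5.5t| = 240.
With H = 7, solve 30 x 7 - 5.5t = +/- target for each target:
  t = (30 x 7 - 120) / 5.5 = 16.36
  t = (30 x 7 + 120) / 5.5 = 60 (outside (0, 60))
  t = (30 x 7 - 240) / 5.5 = -5.45 (outside (0, 60))
  t = (30 x 7 + 240) / 5.5 = 81.82 (outside (0, 60))
Valid solutions in (0, 60): {16.36} minutes.
The first occurrence is t = 16.36 minutes.
The hands form a 120-degree angle at 16.36 minutes past 7:00.

Final answer: 16.36 minutes past 7:00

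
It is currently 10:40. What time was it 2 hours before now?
Starting time: 10:40 = 640 total minutes past 12:00
Subtracting: 2 hours = 120 minutes
640 - 120 = 520 minutes
= 8 hours and 40 minutes past 12:00 = 8:40

Final answer: 8:40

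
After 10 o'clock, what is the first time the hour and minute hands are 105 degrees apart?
At t minutes past 10:00, the hour hand is at 30 x 10 + 0.5t degrees and the minute hand is at 6t degrees.
The smaller angle between them is 105 degrees when |30H - 5.5t| = 105 or |30H - 5.5t| = 255.
With H = 10, solve 30 x 10 - 5.5t = +/- target for each target:
  t = (30 x 10 - 105) / 5.5 = 35.45
  t = (30 x 10 + 105) / 5.5 = 73.64 (outside (0, 60))
  t = (30 x 10 - 255) / 5.5 = 8.18
  t = (30 x 10 + 255) / 5.5 = 100.91 (outside (0, 60))
Valid solutions in (0, 60): {8.18, 35.45} minutes.
The first occurrence is t = 8.18 minutes.
The hands form a 105-degree angle at 8.18 minutes past 10:00.

Final answer: 8.18 minutes past 10:00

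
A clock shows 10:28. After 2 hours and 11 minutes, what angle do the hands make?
First find the time 2 hours and 11 minutes after 10:28.
Total minutes: 10 x 60 + 28 + 2 x 60 + 11 = 759.
759 mod 720 = 39 minutes = 12:39.
Now compute the angle at 12:39:
Hour hand: 0 x 30 + 39 x 0.5 = 19.5 degrees
Minute hand: 39 x 6 = 234 degrees
Difference: |19.5 - 234| = 214.5 degrees
Smaller angle: 360 - 214.5 = 145.5 degrees

Final answer: 145.5 degrees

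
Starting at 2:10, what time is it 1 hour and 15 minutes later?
Starting time: 2:10
Adding 15 minutes to 10 minutes: 10 + 15 = 25 minutes
Adding 1 hour: 2 + 1 = 3
Final time: 3:25

Final answer: 3:25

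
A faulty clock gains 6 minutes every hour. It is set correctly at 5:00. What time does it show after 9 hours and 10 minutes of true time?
For every 60 true minutes, the faulty clock advances 60 + 6 = 66 minutes.
True elapsed: 9 hours and 10 minutes = 550 minutes.
Faulty clock advances: 550 x 66/60 = 605 minutes (drift: 55 minutes ahead).
Shown time: 5:00 + 605 minutes = 3:05.

Final answer: 3:05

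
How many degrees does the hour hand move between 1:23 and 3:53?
The hour hand moves 0.5 degrees per minute.
Time elapsed: 3:53 - 1:23 = 150 minutes
Angular displacement: 150 x 0.5 = 75 degrees

Final answer: 75 degrees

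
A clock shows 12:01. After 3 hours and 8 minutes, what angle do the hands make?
First find the time 3 hours and 8 minutes after 12:01.
Total minutes: 12 x 60 + 1 + 3 x 60 + 8 = 909.
909 mod 720 = 189 minutes = 3:09.
Now compute the angle at 3:09:
Hour hand: 3 x 30 + 9 x 0.5 = 94.5 degrees
Minute hand: 9 x 6 = 54 degrees
Difference: |94.5 - 54| = 40.5 degrees
The angle is 40.5 degrees

Final answer: 40.5 degrees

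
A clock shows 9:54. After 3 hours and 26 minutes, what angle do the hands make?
First find the time 3 hours and 26 minutes after 9:54.
Total minutes: 9 x 60 + 54 + 3 x 60 + 26 = 800.
800 mod 720 = 80 minutes = 1:20.
Now compute the angle at 1:20:
Hour hand: 1 x 30 + 20 x 0.5 = 40 degrees
Minute hand: 20 x 6 = 120 degrees
Difference: |40 - 120| = 80 degrees
The angle is 80 degrees

Final answer: 80 degrees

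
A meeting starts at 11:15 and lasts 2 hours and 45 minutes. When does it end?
Starting time: 11:15
Adding 45 minutes to 15 minutes: 15 + 45 = 60 minutes = 1 hour
Adding 2 hours: 11 + 2 + 1 (carry) = 14 - 12 = 2
Final time: 2:00

Final answer: 2:00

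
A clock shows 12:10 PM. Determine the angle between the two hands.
Hour hand position: 0 x 30 + 10 x 0.5 = 5 degrees
Minute hand position: 10 x 6 = 60 degrees
Difference: |5 - 60| = 55 degrees
The angle between the hands is 55 degrees

Final answer: 55 degrees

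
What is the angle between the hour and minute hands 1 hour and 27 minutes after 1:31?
First find the time 1 hour and 27 minutes after 1:31.
Total minutes: 1 x 60 + 31 + 1 x 60 + 27 = 178.
178 mod 720 = 178 minutes = 2:58.
Now compute the angle at 2:58:
Hour hand: 2 x 30 + 58 x 0.5 = 89 degrees
Minute hand: 58 x 6 = 348 degrees
Difference: |89 - 348| = 259 degrees
Smaller angle: 360 - 259 = 101 degrees

Final answer: 101 degrees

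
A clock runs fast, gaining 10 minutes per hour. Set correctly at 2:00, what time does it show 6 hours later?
For every 60 true minutes, the faulty clock advances 60 + 10 = 70 minutes.
True elapsed: 6 hours = 360 minutes.
Faulty clock advances: 360 x 70/60 = 420 minutes (drift: 60 minutes ahead).
Shown time: 2:00 + 420 minutes = 9:00.

Final answer: 9:00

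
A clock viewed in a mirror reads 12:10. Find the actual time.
Reflection across the vertical (12-6) axis maps a hand at angle A degrees to (360 - A) degrees, which sends a reading of T minutes past 12:00 to (720 - T) minutes past 12:00.
Mirror reads 12:10 = 10 minutes past 12:00.
Actual time: (720 - 10) mod 720 = 710 minutes = 11:50.

Final answer: 11:50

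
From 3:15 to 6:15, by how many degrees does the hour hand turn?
The hour hand moves 0.5 degrees per minute.
Time elapsed: 6:15 - 3:15 = 180 minutes
Angular displacement: 180 x 0.5 = 90 degrees

Final answer: 90 degrees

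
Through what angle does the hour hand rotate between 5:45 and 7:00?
The hour hand moves 0.5 degrees per minute.
Time elapsed: 7:00 - 5:45 = 75 minutes
Angular displacement: 75 x 0.5 = 37.5 degrees

Final answer: 37.5 degrees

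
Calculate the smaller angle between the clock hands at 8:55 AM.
Hour hand position: 8 x 30 + 55 x 0.5 = 267.5 degrees
Minute hand position: 55 x 6 = 330 degrees
Difference: |267.5 - 330| = 62.5 degrees
The angle between the hands is 62.5 degrees

Final answer: 62.5 degrees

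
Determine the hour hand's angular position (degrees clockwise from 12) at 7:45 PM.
The hour hand moves 30 degrees per hour and 0.5 degrees per minute.
At 7:45: (7) x 30 + 45 x 0.5 = 210 + 22.5 = 232.5 degrees

Final answer: 232.5 degrees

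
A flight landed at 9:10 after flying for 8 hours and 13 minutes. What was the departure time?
Starting time: 9:10 = 550 total minutes past 12:00
Subtracting: 8 hours and 13 minutes = 493 minutes
550 - 493 = 57 minutes
= 57 minutes past 12:00 = 12:57

Final answer: 12:57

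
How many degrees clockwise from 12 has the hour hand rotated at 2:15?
The hour hand moves 30 degrees per hour and 0.5 degrees per minute.
At 2:15: (2) x 30 + 15 x 0.5 = 60 + 7.5 = 67.5 degrees

Final answer: 67.5 degrees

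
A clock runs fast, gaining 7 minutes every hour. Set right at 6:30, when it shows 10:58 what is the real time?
For every 60 true minutes, the faulty clock advances 67 minutes, so 1 faulty-clock minute corresponds to 60/67 true minutes.
From 6:30 to 10:58 on the faulty dial is 268 minutes.
True elapsed: 268 x 60/67 = 240 minutes = 4 hours.
True time: 6:30 + 4 hours = 10:30.

Final answer: 10:30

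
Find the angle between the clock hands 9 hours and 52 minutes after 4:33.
First find the time 9 hours and 52 minutes after 4:33.
Total minutes: 4 x 60 + 33 + 9 x 60 + 52 = 865.
865 mod 720 = 145 minutes = 2:25.
Now compute the angle at 2:25:
Hour hand: 2 x 30 + 25 x 0.5 = 72.5 degrees
Minute hand: 25 x 6 = 150 degrees
Difference: |72.5 - 150| = 77.5 degrees
The angle is 77.5 degrees

Final answer: 77.5 degrees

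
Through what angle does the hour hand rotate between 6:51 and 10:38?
The hour hand moves 0.5 degrees per minute.
Time elapsed: 10:38 - 6:51 = 227 minutes
Angular displacement: 227 x 0.5 = 113.5 degrees

Final answer: 113.5 degrees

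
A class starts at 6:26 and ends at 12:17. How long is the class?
From 6:26 to 12:17:
(12 x 60 + 17) - (6 x 60 + 26) = 737 - 386 = 351 minutes
= 5 hours and 51 minutes

Final answer: 5 hours and 51 minutes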